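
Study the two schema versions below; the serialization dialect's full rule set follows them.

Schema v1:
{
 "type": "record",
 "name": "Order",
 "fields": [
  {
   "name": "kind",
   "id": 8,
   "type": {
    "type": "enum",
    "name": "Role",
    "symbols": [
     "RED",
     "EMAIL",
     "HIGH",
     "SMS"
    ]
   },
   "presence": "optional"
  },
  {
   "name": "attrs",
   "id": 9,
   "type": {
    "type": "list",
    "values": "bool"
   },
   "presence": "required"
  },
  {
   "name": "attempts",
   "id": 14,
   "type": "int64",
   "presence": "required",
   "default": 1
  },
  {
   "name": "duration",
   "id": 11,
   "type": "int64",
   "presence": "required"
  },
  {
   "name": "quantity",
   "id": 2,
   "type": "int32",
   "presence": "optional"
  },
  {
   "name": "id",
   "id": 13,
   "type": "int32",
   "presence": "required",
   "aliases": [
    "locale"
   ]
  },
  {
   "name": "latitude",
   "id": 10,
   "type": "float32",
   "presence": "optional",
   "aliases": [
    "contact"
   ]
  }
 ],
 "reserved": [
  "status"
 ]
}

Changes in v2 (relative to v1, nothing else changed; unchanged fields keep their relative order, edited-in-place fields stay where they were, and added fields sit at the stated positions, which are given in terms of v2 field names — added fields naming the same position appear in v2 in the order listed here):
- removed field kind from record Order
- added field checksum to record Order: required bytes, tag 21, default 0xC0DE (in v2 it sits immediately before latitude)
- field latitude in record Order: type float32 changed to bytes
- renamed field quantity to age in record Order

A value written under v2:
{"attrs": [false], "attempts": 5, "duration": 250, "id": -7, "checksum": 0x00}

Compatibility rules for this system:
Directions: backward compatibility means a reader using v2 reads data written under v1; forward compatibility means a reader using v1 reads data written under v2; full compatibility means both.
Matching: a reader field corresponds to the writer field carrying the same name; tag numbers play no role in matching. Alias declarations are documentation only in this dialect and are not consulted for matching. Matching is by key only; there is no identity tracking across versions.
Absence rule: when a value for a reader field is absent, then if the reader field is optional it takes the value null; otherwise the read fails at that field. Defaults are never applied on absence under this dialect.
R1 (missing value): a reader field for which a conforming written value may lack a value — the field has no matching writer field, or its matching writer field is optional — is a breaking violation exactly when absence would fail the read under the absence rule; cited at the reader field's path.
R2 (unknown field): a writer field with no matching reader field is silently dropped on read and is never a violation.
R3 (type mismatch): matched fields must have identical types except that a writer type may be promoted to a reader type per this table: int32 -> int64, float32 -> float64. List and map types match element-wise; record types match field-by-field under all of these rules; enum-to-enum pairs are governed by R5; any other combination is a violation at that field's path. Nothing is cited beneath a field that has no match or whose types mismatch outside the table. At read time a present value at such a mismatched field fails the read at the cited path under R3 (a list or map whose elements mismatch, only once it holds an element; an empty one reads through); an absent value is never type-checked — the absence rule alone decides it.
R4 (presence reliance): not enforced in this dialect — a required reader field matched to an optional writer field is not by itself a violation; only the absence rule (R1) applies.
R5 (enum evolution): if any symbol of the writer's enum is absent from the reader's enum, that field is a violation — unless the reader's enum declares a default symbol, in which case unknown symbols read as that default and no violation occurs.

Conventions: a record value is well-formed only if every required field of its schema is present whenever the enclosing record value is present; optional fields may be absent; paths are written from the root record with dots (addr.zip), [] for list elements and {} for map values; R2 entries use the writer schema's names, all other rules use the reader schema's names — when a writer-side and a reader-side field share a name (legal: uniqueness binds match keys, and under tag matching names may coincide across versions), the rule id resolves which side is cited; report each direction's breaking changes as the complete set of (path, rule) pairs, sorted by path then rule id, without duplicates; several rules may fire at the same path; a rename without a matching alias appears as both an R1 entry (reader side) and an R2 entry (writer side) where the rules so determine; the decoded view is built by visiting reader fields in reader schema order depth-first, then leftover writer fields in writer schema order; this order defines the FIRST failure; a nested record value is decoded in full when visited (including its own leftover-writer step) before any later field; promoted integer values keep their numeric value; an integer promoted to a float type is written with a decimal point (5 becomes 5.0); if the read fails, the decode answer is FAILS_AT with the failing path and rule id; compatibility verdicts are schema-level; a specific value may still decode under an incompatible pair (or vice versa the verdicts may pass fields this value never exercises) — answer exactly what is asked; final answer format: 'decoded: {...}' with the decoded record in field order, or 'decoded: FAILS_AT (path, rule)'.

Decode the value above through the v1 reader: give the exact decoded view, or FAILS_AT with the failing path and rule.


decoded: {"kind": null, "attrs": [false], "attempts": 5, "duration": 250, "quantity": null, "id": -7, "latitude": null}

in Order below, arrows point writer -> reader
decoding the Order value with the v1 reader:
  kind := null (not supplied -> null)
  attrs := [false]
  attempts := 5
  duration := 250
  quantity := null (not supplied -> null)
  id := -7
  latitude := null (not supplied -> null)
  writer checksum: unmatched, discarded
  => decoded: {"kind": null, "attrs": [false], "attempts": 5, "duration": 250, "quantity": null, "id": -7, "latitude": null}
remaining Order differences; none change what is asked:
  removed field kind from record Order -> fires no rule on Order under this dialect and leaves the result unchanged
  added field checksum to record Order: required bytes, tag 21, default 0xC0DE (in v2 it sits immediately before latitude) -> changes Order's schema-level verdicts only — the decode of this value is the same
  field latitude in record Order: type float32 changed to bytes -> changes Order's schema-level verdicts only — the decode of this value is the same
  renamed field quantity to age in record Order -> fires no rule on Order under this dialect and leaves the result unchanged


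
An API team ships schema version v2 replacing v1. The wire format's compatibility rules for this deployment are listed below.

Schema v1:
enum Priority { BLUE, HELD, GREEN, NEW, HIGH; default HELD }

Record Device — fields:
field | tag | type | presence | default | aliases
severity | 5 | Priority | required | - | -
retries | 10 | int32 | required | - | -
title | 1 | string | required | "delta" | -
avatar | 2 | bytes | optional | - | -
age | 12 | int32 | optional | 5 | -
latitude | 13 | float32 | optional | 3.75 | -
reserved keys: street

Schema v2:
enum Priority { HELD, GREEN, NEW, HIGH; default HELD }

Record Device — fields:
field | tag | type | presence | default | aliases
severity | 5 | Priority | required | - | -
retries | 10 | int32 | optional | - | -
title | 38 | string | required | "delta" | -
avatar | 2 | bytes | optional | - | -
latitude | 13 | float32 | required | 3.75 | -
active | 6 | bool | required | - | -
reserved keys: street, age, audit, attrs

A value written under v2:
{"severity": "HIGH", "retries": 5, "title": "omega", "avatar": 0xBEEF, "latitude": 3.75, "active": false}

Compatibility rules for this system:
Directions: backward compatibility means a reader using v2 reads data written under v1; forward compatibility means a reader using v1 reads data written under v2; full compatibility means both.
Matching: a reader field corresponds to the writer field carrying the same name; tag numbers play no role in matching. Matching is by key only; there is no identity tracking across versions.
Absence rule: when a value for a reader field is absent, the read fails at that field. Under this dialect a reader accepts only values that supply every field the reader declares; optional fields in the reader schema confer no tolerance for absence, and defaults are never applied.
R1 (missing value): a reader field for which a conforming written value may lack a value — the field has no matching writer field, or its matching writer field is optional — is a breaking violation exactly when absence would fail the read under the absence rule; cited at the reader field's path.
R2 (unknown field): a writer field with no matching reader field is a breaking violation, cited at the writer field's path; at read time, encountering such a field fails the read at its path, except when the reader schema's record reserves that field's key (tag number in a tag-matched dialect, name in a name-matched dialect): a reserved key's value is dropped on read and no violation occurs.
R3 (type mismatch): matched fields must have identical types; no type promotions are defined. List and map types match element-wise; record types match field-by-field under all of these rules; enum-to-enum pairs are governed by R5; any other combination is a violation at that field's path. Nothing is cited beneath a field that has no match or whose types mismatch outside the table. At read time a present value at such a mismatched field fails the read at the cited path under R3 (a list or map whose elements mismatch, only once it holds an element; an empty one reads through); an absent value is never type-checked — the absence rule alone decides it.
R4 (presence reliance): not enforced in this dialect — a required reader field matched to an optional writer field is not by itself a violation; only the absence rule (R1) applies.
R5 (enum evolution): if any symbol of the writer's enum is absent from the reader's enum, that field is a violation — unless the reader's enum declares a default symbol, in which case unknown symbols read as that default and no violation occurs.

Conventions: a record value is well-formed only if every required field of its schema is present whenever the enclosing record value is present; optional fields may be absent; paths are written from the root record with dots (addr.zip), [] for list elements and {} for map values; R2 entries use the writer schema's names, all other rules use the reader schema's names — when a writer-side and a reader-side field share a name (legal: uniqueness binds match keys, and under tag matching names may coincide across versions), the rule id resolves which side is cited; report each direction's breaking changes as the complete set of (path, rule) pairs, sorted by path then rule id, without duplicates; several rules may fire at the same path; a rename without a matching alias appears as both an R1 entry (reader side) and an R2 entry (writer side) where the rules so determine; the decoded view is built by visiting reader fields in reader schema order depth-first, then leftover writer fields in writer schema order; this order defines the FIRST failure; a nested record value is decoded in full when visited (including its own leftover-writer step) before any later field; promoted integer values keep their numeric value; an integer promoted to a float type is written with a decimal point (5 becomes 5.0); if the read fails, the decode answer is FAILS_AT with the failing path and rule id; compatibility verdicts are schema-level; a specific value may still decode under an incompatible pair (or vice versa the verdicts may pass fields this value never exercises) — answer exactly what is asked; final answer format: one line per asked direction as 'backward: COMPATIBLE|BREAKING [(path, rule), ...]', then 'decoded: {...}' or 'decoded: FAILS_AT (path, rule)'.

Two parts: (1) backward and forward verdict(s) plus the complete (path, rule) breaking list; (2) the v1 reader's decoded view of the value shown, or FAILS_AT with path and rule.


backward: BREAKING [(active, R1), (avatar, R1), (latitude, R1)]; forward: BREAKING [(active, R2), (age, R1), (avatar, R1), (retries, R1)]; decoded: FAILS_AT (age, R1)

arrows below run writer -> reader for Device
backward pass over Device, reader schema v2, writer schema v1:
  severity <- severity (Priority -> Priority, writer required)
  retries <- retries (int32 -> int32, writer required)
  title <- title (string -> string, writer required)
  avatar <- avatar (bytes -> bytes, writer optional)
  latitude <- latitude (float32 -> float32, writer optional)
  active: no writer match
  age (writer side), unknown to reader
  breaking: (active, R1)
  breaking: (avatar, R1)
  breaking: (latitude, R1)
  => 3 violation(s): backward is BREAKING for Device
forward pass over Device, reader schema v1, writer schema v2:
  severity <- severity (Priority -> Priority, writer required)
  retries <- retries (int32 -> int32, writer optional)
  title <- title (string -> string, writer required)
  avatar <- avatar (bytes -> bytes, writer optional)
  age: no writer match
  latitude <- latitude (float32 -> float32, writer required)
  active (writer side), unknown to reader
  breaking: (active, R2)
  breaking: (age, R1)
  breaking: (avatar, R1)
  breaking: (retries, R1)
  => 4 violation(s): forward is BREAKING for Device
decode walk for Device under reader schema v1:
  severity := "HIGH"
  retries := 5
  title := "omega"
  avatar := 0xBEEF
  read fails at age under R1 (no fill)
  => FAILS_AT (age, R1)


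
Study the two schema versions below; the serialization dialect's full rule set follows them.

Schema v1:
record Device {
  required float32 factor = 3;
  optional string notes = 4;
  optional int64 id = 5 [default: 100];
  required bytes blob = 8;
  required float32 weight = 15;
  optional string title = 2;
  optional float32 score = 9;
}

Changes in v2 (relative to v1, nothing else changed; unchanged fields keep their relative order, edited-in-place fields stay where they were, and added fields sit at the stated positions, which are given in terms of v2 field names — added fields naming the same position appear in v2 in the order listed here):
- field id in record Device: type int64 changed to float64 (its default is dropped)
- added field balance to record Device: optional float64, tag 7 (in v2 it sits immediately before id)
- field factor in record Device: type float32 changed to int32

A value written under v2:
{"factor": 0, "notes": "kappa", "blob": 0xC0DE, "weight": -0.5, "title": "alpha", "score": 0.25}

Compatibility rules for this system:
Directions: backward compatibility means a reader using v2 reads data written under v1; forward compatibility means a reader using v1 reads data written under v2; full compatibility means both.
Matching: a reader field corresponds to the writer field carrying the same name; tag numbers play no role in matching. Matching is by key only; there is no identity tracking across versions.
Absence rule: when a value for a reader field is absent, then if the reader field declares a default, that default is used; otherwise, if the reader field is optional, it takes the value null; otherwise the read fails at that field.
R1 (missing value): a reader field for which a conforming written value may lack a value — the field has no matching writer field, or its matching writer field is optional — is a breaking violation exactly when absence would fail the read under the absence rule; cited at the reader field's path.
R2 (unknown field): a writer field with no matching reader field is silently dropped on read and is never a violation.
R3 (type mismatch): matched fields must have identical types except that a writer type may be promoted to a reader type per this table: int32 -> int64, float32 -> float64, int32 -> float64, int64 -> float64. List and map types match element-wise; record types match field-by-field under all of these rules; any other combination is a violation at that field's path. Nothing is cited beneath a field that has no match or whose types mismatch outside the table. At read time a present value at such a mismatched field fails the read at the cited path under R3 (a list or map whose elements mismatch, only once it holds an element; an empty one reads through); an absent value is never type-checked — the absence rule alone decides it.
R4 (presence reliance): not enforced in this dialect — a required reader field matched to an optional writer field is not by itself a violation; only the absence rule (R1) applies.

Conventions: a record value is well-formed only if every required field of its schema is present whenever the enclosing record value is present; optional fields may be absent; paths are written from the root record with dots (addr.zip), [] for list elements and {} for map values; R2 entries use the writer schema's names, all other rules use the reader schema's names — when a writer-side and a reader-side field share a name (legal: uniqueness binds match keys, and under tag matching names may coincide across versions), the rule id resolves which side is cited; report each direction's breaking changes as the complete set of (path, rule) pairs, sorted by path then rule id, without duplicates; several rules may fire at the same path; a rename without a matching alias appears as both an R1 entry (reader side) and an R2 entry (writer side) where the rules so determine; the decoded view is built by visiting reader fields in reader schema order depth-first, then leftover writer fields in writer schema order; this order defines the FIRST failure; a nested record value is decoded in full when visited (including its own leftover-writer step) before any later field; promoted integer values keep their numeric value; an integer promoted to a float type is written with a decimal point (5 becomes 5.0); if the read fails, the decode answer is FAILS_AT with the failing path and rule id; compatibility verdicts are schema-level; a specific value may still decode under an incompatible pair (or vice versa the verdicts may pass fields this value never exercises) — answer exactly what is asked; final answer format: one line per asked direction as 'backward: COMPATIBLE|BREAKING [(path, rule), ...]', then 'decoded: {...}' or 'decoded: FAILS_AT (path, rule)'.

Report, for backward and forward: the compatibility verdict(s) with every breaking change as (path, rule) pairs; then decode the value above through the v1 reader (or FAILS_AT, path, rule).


backward: BREAKING [(factor, R3)]; forward: BREAKING [(factor, R3), (id, R3)]; decoded: FAILS_AT (factor, R3)

in Device below, arrows point writer -> reader
checking backward for Device: reader v2 against writer v1:
  float32 -> int32, writer required: factor aligns to factor
  string -> string, writer optional: notes aligns to notes
  balance: no writer-side match
  int64 -> float64, writer optional: id aligns to id
  bytes -> bytes, writer required: blob aligns to blob
  float32 -> float32, writer required: weight aligns to weight
  string -> string, writer optional: title aligns to title
  float32 -> float32, writer optional: score aligns to score
  R3 fires at factor
  => backward verdict for Device: BREAKING, 1 violation(s)
checking forward for Device: reader v1 against writer v2:
  int32 -> float32, writer required: factor aligns to factor
  string -> string, writer optional: notes aligns to notes
  float64 -> int64, writer optional: id aligns to id
  bytes -> bytes, writer required: blob aligns to blob
  float32 -> float32, writer required: weight aligns to weight
  string -> string, writer optional: title aligns to title
  float32 -> float32, writer optional: score aligns to score
  balance (writer side), unknown to reader
  R3 fires at factor
  R3 fires at id
  => forward verdict for Device: BREAKING, 2 violation(s)
decode walk for Device under reader schema v1:
  read fails at factor under R3
  => FAILS_AT (factor, R3)


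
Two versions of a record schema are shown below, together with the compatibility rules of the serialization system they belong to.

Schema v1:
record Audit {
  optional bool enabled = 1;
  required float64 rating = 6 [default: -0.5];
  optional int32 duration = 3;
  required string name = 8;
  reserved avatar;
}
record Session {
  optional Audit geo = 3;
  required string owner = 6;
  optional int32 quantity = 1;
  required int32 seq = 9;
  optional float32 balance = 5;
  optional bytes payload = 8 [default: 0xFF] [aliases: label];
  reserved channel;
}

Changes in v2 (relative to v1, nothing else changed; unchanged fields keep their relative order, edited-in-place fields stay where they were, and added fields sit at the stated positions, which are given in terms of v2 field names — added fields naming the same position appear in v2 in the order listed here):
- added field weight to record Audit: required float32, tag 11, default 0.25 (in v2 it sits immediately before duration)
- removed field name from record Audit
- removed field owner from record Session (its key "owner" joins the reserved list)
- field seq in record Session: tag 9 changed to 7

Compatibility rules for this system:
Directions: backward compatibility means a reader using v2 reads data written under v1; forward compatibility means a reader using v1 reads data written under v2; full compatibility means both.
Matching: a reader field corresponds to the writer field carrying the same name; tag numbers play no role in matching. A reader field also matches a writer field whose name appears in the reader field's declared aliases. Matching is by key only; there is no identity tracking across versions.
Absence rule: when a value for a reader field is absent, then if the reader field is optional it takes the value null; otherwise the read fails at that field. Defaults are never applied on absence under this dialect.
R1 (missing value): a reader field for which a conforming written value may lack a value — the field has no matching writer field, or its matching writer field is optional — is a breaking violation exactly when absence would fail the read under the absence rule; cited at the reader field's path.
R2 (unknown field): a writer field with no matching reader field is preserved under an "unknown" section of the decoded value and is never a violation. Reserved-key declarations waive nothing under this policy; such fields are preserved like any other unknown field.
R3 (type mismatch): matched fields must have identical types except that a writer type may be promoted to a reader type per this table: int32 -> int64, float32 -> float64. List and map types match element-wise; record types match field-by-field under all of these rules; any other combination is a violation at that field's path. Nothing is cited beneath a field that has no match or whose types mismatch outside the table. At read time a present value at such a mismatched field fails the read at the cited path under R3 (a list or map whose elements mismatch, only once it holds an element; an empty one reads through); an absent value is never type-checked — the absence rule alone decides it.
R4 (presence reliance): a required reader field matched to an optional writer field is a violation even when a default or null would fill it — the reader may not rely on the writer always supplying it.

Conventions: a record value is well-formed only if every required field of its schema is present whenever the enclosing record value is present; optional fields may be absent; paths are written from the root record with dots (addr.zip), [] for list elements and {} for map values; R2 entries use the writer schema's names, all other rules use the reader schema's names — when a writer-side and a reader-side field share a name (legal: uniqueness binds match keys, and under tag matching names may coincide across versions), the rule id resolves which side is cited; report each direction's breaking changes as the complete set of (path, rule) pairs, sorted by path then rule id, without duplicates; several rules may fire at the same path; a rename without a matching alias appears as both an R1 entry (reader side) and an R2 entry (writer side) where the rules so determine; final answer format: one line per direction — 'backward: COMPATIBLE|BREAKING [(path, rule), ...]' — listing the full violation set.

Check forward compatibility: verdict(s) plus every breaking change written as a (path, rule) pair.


arrows below run writer -> reader for Session
forward pass over Session, reader schema v1, writer schema v2:
  geo: paired with writer geo (Audit -> Audit; writer optional)
  owner: no writer-side match
  quantity: paired with writer quantity (int32 -> int32; writer optional)
  seq: paired with writer seq (int32 -> int32; writer required)
  balance: paired with writer balance (float32 -> float32; writer optional)
  payload: paired with writer payload (bytes -> bytes; writer optional)
  geo.enabled: paired with writer geo.enabled (bool -> bool; writer optional)
  geo.rating: paired with writer geo.rating (float64 -> float64; writer required)
  geo.duration: paired with writer geo.duration (int32 -> int32; writer optional)
  geo.name: no writer-side match
  writer geo.weight: unknown to reader
  R1 fires at geo.name
  R1 fires at owner
  => 2 violation(s): forward is BREAKING for Session
checking off the Session differences that do not matter here:
  added field weight to record Audit: required float32, tag 11, default 0.25 (in v2 it sits immediately before duration) -> its effect on Session is confined to the backward direction, not asked
  field seq in record Session: tag 9 changed to 7 -> inert for the asked Session verdict: nothing fires

forward: BREAKING [(geo.name, R1), (owner, R1)]


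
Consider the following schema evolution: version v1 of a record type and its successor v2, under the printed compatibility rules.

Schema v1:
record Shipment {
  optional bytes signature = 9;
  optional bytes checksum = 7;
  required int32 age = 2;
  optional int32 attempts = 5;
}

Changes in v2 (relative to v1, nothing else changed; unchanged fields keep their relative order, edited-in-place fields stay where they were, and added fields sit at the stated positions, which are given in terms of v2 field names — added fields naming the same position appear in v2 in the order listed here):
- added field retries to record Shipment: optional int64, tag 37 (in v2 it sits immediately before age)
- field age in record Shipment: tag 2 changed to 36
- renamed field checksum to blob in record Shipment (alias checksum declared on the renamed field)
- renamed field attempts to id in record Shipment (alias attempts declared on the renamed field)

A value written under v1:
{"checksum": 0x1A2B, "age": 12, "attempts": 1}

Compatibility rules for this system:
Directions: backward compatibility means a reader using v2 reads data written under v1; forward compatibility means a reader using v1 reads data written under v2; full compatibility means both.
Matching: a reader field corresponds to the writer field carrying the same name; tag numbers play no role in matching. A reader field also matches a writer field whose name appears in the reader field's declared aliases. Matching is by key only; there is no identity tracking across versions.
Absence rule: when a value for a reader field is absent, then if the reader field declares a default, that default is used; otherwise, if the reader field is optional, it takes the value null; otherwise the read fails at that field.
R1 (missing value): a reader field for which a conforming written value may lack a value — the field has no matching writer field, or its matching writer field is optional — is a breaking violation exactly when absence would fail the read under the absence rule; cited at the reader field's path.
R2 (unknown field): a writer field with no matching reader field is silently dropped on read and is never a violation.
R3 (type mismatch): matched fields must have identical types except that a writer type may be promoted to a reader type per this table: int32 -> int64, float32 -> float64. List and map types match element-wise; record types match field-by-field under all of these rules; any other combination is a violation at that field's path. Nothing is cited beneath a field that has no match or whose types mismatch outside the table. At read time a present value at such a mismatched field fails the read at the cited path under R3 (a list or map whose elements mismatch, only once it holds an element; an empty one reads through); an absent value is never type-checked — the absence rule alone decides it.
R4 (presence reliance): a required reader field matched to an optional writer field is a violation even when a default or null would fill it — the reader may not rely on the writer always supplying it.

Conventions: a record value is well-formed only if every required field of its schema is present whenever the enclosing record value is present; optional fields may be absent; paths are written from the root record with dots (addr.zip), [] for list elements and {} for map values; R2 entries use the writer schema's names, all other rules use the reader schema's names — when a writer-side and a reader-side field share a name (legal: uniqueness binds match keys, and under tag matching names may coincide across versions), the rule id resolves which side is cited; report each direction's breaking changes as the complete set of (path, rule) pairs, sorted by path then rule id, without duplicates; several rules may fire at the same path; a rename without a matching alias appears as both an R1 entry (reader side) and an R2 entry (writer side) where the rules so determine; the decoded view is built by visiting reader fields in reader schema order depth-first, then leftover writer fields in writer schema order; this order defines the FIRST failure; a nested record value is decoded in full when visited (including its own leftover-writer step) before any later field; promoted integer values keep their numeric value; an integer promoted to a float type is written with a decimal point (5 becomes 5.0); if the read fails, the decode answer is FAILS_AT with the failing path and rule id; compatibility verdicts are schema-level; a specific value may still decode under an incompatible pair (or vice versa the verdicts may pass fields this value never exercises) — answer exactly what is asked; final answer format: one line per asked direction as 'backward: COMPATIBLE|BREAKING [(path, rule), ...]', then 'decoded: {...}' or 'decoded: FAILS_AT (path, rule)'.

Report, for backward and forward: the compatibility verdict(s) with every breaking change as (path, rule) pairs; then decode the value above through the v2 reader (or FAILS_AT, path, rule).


backward: COMPATIBLE []; forward: COMPATIBLE []; decoded: {"signature": null, "blob": 0x1A2B, "retries": null, "age": 12, "id": 1}

arrows below run writer -> reader for Shipment
backward pass over Shipment, reader schema v2, writer schema v1:
  bytes -> bytes, writer optional: signature aligns to signature
  bytes -> bytes, writer optional: blob aligns to checksum
  retries has no writer counterpart
  int32 -> int32, writer required: age aligns to age
  int32 -> int32, writer optional: id aligns to attempts
  => backward: COMPATIBLE
forward pass over Shipment, reader schema v1, writer schema v2:
  bytes -> bytes, writer optional: signature aligns to signature
  checksum has no writer counterpart
  int32 -> int32, writer required: age aligns to age
  attempts has no writer counterpart
  writer field blob has no reader counterpart
  writer field retries has no reader counterpart
  writer field id has no reader counterpart
  => forward: COMPATIBLE
decoding the Shipment value with the v2 reader:
  signature := null (not supplied -> null)
  blob := 0x1A2B (from writer checksum)
  retries := null (not supplied -> null)
  age := 12
  id := 1 (from writer attempts)
  => decoded: {"signature": null, "blob": 0x1A2B, "retries": null, "age": 12, "id": 1}


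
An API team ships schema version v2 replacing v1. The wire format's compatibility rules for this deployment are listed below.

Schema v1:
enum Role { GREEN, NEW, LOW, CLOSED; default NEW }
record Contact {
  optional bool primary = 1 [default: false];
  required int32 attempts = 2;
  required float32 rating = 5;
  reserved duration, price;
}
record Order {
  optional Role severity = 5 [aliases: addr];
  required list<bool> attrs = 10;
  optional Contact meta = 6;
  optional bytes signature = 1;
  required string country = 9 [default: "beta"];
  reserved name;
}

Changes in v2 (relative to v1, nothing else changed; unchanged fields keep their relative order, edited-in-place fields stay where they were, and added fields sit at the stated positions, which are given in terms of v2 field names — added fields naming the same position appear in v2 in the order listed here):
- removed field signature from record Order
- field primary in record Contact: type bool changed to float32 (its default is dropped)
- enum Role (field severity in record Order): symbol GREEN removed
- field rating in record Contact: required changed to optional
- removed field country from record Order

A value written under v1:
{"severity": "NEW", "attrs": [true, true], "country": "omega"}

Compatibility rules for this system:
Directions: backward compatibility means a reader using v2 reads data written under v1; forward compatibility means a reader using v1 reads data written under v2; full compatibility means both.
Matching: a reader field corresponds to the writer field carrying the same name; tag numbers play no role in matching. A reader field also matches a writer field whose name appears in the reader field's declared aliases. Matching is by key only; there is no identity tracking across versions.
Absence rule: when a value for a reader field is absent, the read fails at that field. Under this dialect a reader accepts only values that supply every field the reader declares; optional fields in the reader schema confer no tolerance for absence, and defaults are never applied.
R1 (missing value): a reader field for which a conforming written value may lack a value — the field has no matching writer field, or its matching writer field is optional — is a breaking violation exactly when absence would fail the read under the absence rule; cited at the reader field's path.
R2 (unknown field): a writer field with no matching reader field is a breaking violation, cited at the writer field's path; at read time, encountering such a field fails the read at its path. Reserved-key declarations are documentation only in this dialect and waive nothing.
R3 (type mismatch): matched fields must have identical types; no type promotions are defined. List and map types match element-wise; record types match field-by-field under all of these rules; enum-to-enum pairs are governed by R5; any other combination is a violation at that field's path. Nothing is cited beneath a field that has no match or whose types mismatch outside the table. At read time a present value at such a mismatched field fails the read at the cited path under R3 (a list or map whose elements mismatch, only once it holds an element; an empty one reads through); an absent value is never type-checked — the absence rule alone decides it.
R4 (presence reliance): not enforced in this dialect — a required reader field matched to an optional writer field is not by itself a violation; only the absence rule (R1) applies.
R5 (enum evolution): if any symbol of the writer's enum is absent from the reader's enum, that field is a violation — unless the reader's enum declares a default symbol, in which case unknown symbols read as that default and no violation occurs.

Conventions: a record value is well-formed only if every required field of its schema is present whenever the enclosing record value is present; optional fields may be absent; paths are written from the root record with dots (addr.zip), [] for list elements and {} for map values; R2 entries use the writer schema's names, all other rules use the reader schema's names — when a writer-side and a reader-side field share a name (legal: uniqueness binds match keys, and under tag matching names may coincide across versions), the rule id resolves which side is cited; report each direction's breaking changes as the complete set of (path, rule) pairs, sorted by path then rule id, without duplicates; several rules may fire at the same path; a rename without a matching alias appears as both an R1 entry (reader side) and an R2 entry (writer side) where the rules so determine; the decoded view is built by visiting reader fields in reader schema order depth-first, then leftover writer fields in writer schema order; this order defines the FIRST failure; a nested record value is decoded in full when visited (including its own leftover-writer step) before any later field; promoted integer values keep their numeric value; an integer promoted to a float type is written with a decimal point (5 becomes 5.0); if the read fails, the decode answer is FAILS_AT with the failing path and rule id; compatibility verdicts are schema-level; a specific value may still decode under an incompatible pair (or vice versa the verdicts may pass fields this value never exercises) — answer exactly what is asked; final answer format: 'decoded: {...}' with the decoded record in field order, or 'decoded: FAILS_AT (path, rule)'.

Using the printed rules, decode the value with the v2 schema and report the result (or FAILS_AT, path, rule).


decoded: FAILS_AT (meta, R1)

arrows below run writer -> reader for Order
decoding the Order value with the v2 reader:
  severity := "NEW"
  attrs := [true, true]
  read fails at meta under R1 (no fill)
  => FAILS_AT (meta, R1)
diffs on Order not affecting the asked answer:
  removed field signature from record Order -> affects the rule determinations only; this particular Order value decodes identically
  field primary in record Contact: type bool changed to float32 (its default is dropped) -> affects the rule determinations only; this particular Order value decodes identically
  enum Role (field severity in record Order): symbol GREEN removed -> triggers nothing under the printed rules; the Order answer is the same either way
  field rating in record Contact: required changed to optional -> affects the rule determinations only; this particular Order value decodes identically
  removed field country from record Order -> affects the rule determinations only; this particular Order value decodes identically


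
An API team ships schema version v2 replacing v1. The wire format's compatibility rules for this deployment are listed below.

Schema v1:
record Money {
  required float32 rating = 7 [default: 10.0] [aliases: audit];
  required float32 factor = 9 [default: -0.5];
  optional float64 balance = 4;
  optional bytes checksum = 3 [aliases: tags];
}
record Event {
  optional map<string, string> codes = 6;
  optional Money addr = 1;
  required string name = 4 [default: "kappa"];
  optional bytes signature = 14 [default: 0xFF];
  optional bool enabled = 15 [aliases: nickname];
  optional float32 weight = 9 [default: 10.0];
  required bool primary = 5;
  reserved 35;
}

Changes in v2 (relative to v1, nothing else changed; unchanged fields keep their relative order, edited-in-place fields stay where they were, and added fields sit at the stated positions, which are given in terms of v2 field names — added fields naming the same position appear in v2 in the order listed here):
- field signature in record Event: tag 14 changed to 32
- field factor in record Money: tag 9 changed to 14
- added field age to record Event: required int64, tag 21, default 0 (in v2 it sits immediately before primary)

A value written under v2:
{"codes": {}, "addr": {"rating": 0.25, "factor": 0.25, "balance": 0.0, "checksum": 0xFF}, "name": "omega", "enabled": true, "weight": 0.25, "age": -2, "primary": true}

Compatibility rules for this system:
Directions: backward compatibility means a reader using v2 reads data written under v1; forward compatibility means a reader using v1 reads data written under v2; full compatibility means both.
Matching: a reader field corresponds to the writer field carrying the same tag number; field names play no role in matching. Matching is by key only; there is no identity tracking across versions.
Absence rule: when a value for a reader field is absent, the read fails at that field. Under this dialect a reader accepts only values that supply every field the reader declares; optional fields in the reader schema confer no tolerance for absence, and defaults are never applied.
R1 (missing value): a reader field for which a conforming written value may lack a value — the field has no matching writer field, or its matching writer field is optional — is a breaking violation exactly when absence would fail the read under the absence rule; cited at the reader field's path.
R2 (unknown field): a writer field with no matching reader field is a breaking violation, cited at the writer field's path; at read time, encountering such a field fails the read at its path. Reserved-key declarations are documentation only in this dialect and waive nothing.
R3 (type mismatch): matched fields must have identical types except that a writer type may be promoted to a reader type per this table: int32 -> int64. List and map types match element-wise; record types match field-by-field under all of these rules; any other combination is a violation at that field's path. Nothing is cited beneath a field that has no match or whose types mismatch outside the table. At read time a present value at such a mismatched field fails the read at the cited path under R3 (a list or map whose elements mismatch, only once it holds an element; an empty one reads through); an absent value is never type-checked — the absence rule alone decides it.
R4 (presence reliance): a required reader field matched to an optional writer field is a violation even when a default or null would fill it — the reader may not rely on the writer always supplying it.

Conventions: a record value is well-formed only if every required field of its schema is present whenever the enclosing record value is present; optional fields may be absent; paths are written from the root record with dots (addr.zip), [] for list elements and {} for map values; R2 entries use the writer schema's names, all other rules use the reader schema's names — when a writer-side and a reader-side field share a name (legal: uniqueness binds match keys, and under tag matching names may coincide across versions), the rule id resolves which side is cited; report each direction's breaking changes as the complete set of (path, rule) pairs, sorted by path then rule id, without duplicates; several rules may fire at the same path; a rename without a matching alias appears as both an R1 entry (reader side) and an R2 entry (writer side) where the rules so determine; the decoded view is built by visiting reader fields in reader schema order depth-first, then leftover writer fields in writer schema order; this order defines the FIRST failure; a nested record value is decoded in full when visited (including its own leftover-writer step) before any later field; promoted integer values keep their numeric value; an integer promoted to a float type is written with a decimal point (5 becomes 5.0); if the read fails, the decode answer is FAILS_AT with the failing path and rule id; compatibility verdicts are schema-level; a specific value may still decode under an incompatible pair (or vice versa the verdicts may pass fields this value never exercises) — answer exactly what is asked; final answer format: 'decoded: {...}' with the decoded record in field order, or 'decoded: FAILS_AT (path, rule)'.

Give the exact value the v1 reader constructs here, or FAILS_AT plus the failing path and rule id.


decoded: FAILS_AT (addr.factor, R1)

arrows below run writer -> reader for Event
decode walk for Event under reader schema v1:
  codes := {}
  addr.rating := 0.25
  read fails at addr.factor under R1 (no fill)
  => FAILS_AT (addr.factor, R1)
diffs on Event not affecting the asked answer:
  field signature in record Event: tag 14 changed to 32 -> changes Event's schema-level verdicts only — the decode of this value is the same
  added field age to record Event: required int64, tag 21, default 0 (in v2 it sits immediately before primary) -> changes Event's schema-level verdicts only — the decode of this value is the same
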